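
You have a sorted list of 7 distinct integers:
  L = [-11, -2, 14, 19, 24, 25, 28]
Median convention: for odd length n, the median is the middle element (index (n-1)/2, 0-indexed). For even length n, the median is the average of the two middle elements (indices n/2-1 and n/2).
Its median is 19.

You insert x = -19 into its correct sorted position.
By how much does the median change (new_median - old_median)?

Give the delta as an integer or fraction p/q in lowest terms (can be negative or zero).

Answer: -5/2

Derivation:
Old median = 19
After inserting x = -19: new sorted = [-19, -11, -2, 14, 19, 24, 25, 28]
New median = 33/2
Delta = 33/2 - 19 = -5/2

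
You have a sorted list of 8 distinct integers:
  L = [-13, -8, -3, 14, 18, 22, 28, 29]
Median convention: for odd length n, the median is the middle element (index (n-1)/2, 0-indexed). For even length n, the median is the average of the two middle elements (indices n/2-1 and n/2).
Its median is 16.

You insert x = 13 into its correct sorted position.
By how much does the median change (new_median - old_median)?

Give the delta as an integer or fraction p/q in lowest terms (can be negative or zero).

Answer: -2

Derivation:
Old median = 16
After inserting x = 13: new sorted = [-13, -8, -3, 13, 14, 18, 22, 28, 29]
New median = 14
Delta = 14 - 16 = -2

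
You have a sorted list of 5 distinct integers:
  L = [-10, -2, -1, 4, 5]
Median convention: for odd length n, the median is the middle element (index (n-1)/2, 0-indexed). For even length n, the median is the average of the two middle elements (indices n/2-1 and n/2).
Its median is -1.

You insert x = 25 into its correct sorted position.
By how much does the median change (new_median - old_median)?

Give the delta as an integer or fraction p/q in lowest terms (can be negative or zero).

Answer: 5/2

Derivation:
Old median = -1
After inserting x = 25: new sorted = [-10, -2, -1, 4, 5, 25]
New median = 3/2
Delta = 3/2 - -1 = 5/2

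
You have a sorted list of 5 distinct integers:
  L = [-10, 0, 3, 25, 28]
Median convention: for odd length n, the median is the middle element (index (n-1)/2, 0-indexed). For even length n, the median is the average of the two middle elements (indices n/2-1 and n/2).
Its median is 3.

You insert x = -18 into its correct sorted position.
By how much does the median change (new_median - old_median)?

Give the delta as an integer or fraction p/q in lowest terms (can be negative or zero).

Answer: -3/2

Derivation:
Old median = 3
After inserting x = -18: new sorted = [-18, -10, 0, 3, 25, 28]
New median = 3/2
Delta = 3/2 - 3 = -3/2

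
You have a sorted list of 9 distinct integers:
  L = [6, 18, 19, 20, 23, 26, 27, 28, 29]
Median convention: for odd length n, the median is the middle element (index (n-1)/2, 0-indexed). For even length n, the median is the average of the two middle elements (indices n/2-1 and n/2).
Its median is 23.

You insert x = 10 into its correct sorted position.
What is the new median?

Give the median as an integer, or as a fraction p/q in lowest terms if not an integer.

Answer: 43/2

Derivation:
Old list (sorted, length 9): [6, 18, 19, 20, 23, 26, 27, 28, 29]
Old median = 23
Insert x = 10
Old length odd (9). Middle was index 4 = 23.
New length even (10). New median = avg of two middle elements.
x = 10: 1 elements are < x, 8 elements are > x.
New sorted list: [6, 10, 18, 19, 20, 23, 26, 27, 28, 29]
New median = 43/2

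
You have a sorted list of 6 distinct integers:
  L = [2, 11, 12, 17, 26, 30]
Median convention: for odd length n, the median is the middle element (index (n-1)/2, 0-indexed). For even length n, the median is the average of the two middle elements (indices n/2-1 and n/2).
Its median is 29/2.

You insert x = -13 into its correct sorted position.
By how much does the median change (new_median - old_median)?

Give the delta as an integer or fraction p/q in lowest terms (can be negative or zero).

Answer: -5/2

Derivation:
Old median = 29/2
After inserting x = -13: new sorted = [-13, 2, 11, 12, 17, 26, 30]
New median = 12
Delta = 12 - 29/2 = -5/2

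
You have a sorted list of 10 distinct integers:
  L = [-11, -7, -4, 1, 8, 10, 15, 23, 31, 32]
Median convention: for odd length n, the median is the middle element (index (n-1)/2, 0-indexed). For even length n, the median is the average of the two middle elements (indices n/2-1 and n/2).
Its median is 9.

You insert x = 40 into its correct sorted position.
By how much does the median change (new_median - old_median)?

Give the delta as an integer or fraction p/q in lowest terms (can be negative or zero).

Answer: 1

Derivation:
Old median = 9
After inserting x = 40: new sorted = [-11, -7, -4, 1, 8, 10, 15, 23, 31, 32, 40]
New median = 10
Delta = 10 - 9 = 1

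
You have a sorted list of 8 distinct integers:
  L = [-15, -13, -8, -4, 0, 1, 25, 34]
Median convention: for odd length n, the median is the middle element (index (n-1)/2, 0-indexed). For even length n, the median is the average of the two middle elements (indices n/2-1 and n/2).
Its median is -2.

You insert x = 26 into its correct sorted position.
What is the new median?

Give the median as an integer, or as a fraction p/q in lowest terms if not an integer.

Answer: 0

Derivation:
Old list (sorted, length 8): [-15, -13, -8, -4, 0, 1, 25, 34]
Old median = -2
Insert x = 26
Old length even (8). Middle pair: indices 3,4 = -4,0.
New length odd (9). New median = single middle element.
x = 26: 7 elements are < x, 1 elements are > x.
New sorted list: [-15, -13, -8, -4, 0, 1, 25, 26, 34]
New median = 0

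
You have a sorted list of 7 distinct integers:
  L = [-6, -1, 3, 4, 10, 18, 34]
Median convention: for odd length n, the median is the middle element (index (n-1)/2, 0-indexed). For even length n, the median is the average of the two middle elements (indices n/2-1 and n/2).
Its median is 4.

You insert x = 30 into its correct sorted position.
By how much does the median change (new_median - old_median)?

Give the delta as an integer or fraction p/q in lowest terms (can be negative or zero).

Old median = 4
After inserting x = 30: new sorted = [-6, -1, 3, 4, 10, 18, 30, 34]
New median = 7
Delta = 7 - 4 = 3

Answer: 3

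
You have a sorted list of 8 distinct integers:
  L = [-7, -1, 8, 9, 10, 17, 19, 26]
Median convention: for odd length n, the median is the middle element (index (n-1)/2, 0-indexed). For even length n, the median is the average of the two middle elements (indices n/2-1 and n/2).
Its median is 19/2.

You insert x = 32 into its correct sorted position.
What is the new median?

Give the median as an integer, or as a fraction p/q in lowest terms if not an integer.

Answer: 10

Derivation:
Old list (sorted, length 8): [-7, -1, 8, 9, 10, 17, 19, 26]
Old median = 19/2
Insert x = 32
Old length even (8). Middle pair: indices 3,4 = 9,10.
New length odd (9). New median = single middle element.
x = 32: 8 elements are < x, 0 elements are > x.
New sorted list: [-7, -1, 8, 9, 10, 17, 19, 26, 32]
New median = 10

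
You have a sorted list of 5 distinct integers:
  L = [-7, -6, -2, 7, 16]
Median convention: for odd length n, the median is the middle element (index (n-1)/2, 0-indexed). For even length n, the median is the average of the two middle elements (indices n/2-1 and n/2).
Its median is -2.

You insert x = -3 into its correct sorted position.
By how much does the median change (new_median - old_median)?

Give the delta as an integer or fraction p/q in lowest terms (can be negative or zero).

Old median = -2
After inserting x = -3: new sorted = [-7, -6, -3, -2, 7, 16]
New median = -5/2
Delta = -5/2 - -2 = -1/2

Answer: -1/2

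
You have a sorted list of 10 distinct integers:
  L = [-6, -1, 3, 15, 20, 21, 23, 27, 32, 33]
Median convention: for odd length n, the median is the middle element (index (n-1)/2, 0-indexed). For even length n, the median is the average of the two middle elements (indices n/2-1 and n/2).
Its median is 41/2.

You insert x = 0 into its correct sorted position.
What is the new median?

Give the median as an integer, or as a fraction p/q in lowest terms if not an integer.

Answer: 20

Derivation:
Old list (sorted, length 10): [-6, -1, 3, 15, 20, 21, 23, 27, 32, 33]
Old median = 41/2
Insert x = 0
Old length even (10). Middle pair: indices 4,5 = 20,21.
New length odd (11). New median = single middle element.
x = 0: 2 elements are < x, 8 elements are > x.
New sorted list: [-6, -1, 0, 3, 15, 20, 21, 23, 27, 32, 33]
New median = 20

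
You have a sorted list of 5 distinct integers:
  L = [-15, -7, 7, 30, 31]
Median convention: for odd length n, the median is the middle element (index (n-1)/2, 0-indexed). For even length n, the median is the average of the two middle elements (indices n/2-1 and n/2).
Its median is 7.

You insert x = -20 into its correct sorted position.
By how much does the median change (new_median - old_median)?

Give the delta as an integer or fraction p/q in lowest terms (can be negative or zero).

Answer: -7

Derivation:
Old median = 7
After inserting x = -20: new sorted = [-20, -15, -7, 7, 30, 31]
New median = 0
Delta = 0 - 7 = -7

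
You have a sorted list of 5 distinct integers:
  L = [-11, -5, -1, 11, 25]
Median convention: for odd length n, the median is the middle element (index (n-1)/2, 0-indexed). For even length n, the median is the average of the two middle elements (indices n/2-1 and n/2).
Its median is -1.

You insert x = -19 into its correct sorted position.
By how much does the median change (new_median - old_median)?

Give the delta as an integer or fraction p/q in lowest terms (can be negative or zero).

Old median = -1
After inserting x = -19: new sorted = [-19, -11, -5, -1, 11, 25]
New median = -3
Delta = -3 - -1 = -2

Answer: -2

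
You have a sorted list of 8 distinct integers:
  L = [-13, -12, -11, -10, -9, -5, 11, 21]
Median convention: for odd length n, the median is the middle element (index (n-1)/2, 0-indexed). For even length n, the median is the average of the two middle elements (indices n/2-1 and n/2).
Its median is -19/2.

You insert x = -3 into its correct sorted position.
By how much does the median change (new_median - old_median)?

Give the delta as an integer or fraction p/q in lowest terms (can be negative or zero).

Old median = -19/2
After inserting x = -3: new sorted = [-13, -12, -11, -10, -9, -5, -3, 11, 21]
New median = -9
Delta = -9 - -19/2 = 1/2

Answer: 1/2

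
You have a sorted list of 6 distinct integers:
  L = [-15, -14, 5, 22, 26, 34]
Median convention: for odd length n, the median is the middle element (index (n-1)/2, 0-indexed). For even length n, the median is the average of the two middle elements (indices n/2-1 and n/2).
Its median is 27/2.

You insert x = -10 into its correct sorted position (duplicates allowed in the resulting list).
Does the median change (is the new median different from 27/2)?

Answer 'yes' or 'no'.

Old median = 27/2
Insert x = -10
New median = 5
Changed? yes

Answer: yes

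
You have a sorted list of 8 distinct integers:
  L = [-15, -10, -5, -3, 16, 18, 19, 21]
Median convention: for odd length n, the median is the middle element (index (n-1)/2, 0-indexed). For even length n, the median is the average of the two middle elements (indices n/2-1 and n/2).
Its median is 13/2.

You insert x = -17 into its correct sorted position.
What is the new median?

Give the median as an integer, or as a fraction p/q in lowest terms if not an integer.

Answer: -3

Derivation:
Old list (sorted, length 8): [-15, -10, -5, -3, 16, 18, 19, 21]
Old median = 13/2
Insert x = -17
Old length even (8). Middle pair: indices 3,4 = -3,16.
New length odd (9). New median = single middle element.
x = -17: 0 elements are < x, 8 elements are > x.
New sorted list: [-17, -15, -10, -5, -3, 16, 18, 19, 21]
New median = -3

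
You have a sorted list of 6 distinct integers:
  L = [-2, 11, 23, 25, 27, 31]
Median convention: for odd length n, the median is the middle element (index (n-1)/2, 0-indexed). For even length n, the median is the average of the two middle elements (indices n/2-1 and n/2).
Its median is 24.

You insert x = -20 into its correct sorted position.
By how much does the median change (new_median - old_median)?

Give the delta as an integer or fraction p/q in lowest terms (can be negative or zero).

Old median = 24
After inserting x = -20: new sorted = [-20, -2, 11, 23, 25, 27, 31]
New median = 23
Delta = 23 - 24 = -1

Answer: -1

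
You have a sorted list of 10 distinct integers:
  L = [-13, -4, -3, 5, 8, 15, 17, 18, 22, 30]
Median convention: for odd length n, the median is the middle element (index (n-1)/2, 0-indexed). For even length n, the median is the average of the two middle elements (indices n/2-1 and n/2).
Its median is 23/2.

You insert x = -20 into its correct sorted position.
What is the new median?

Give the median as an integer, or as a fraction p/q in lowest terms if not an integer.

Answer: 8

Derivation:
Old list (sorted, length 10): [-13, -4, -3, 5, 8, 15, 17, 18, 22, 30]
Old median = 23/2
Insert x = -20
Old length even (10). Middle pair: indices 4,5 = 8,15.
New length odd (11). New median = single middle element.
x = -20: 0 elements are < x, 10 elements are > x.
New sorted list: [-20, -13, -4, -3, 5, 8, 15, 17, 18, 22, 30]
New median = 8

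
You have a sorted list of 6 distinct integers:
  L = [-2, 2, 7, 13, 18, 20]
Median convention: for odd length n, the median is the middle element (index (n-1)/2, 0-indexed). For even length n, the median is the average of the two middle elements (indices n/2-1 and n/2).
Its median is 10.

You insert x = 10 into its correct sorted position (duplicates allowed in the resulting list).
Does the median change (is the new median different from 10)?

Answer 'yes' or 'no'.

Answer: no

Derivation:
Old median = 10
Insert x = 10
New median = 10
Changed? no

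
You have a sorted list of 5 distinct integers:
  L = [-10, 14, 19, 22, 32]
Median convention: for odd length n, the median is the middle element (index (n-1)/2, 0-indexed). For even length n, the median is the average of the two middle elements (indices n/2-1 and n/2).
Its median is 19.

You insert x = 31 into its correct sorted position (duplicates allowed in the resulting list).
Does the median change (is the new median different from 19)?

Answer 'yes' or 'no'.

Answer: yes

Derivation:
Old median = 19
Insert x = 31
New median = 41/2
Changed? yes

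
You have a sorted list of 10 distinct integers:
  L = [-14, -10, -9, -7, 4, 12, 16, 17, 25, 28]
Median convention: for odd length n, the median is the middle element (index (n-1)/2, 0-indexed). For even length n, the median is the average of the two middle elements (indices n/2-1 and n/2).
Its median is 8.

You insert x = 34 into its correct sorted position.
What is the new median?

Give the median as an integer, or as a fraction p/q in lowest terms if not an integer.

Answer: 12

Derivation:
Old list (sorted, length 10): [-14, -10, -9, -7, 4, 12, 16, 17, 25, 28]
Old median = 8
Insert x = 34
Old length even (10). Middle pair: indices 4,5 = 4,12.
New length odd (11). New median = single middle element.
x = 34: 10 elements are < x, 0 elements are > x.
New sorted list: [-14, -10, -9, -7, 4, 12, 16, 17, 25, 28, 34]
New median = 12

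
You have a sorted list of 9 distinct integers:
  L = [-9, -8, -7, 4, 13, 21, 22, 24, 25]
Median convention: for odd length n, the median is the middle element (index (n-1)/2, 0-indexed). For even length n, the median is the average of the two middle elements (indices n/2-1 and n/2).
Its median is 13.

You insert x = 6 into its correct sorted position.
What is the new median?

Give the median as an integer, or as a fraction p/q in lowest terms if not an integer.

Answer: 19/2

Derivation:
Old list (sorted, length 9): [-9, -8, -7, 4, 13, 21, 22, 24, 25]
Old median = 13
Insert x = 6
Old length odd (9). Middle was index 4 = 13.
New length even (10). New median = avg of two middle elements.
x = 6: 4 elements are < x, 5 elements are > x.
New sorted list: [-9, -8, -7, 4, 6, 13, 21, 22, 24, 25]
New median = 19/2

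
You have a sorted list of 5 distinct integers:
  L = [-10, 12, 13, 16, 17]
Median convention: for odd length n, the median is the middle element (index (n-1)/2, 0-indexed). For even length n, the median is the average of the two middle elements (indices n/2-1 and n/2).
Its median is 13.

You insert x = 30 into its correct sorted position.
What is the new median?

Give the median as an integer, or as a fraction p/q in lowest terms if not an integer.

Old list (sorted, length 5): [-10, 12, 13, 16, 17]
Old median = 13
Insert x = 30
Old length odd (5). Middle was index 2 = 13.
New length even (6). New median = avg of two middle elements.
x = 30: 5 elements are < x, 0 elements are > x.
New sorted list: [-10, 12, 13, 16, 17, 30]
New median = 29/2

Answer: 29/2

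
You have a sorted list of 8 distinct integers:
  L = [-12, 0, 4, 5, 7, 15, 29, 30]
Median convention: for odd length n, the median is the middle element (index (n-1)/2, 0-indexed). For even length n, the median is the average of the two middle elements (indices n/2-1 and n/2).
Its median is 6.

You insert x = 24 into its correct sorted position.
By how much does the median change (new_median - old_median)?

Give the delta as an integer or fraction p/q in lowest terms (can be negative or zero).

Answer: 1

Derivation:
Old median = 6
After inserting x = 24: new sorted = [-12, 0, 4, 5, 7, 15, 24, 29, 30]
New median = 7
Delta = 7 - 6 = 1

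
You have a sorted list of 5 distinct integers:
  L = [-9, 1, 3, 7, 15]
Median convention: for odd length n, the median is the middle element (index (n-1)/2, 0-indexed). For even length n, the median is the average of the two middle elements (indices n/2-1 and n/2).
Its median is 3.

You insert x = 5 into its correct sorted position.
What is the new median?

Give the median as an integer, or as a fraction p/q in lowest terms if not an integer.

Old list (sorted, length 5): [-9, 1, 3, 7, 15]
Old median = 3
Insert x = 5
Old length odd (5). Middle was index 2 = 3.
New length even (6). New median = avg of two middle elements.
x = 5: 3 elements are < x, 2 elements are > x.
New sorted list: [-9, 1, 3, 5, 7, 15]
New median = 4

Answer: 4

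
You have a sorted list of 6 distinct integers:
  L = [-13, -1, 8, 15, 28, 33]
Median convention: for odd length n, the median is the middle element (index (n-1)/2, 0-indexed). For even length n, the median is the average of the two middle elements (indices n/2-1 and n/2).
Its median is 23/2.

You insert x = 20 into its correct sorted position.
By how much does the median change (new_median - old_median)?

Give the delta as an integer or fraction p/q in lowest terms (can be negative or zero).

Old median = 23/2
After inserting x = 20: new sorted = [-13, -1, 8, 15, 20, 28, 33]
New median = 15
Delta = 15 - 23/2 = 7/2

Answer: 7/2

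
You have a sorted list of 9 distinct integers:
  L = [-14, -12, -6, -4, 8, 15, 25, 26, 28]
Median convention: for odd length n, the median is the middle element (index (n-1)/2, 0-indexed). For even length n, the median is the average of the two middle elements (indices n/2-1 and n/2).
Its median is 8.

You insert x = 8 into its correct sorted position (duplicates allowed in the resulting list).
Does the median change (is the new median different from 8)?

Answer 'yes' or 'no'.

Answer: no

Derivation:
Old median = 8
Insert x = 8
New median = 8
Changed? no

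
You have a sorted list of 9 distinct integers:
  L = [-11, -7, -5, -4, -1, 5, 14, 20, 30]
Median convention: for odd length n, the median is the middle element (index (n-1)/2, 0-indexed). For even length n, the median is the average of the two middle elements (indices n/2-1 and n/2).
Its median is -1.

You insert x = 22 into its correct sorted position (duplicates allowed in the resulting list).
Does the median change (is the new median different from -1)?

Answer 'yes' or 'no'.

Answer: yes

Derivation:
Old median = -1
Insert x = 22
New median = 2
Changed? yes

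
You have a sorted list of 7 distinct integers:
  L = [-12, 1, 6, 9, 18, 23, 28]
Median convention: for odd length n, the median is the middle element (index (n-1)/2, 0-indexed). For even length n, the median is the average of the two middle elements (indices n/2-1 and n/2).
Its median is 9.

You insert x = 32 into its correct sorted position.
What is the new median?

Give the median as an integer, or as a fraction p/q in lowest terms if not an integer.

Old list (sorted, length 7): [-12, 1, 6, 9, 18, 23, 28]
Old median = 9
Insert x = 32
Old length odd (7). Middle was index 3 = 9.
New length even (8). New median = avg of two middle elements.
x = 32: 7 elements are < x, 0 elements are > x.
New sorted list: [-12, 1, 6, 9, 18, 23, 28, 32]
New median = 27/2

Answer: 27/2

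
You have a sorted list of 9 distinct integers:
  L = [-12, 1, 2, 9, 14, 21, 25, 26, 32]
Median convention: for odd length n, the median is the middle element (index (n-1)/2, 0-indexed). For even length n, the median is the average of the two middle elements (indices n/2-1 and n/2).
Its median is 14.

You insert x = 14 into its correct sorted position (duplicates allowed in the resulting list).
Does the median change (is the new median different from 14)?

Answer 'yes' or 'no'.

Answer: no

Derivation:
Old median = 14
Insert x = 14
New median = 14
Changed? no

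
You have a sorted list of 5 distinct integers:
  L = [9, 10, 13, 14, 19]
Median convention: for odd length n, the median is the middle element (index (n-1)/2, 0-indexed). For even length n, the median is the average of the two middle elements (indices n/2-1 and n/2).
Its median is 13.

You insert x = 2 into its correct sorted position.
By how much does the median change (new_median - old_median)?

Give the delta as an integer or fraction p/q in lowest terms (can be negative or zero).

Old median = 13
After inserting x = 2: new sorted = [2, 9, 10, 13, 14, 19]
New median = 23/2
Delta = 23/2 - 13 = -3/2

Answer: -3/2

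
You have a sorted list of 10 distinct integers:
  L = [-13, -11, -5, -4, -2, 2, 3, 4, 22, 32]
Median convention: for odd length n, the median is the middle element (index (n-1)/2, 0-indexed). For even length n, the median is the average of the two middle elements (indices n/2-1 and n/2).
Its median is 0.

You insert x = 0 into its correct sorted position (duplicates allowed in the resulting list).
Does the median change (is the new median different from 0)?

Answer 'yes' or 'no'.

Old median = 0
Insert x = 0
New median = 0
Changed? no

Answer: no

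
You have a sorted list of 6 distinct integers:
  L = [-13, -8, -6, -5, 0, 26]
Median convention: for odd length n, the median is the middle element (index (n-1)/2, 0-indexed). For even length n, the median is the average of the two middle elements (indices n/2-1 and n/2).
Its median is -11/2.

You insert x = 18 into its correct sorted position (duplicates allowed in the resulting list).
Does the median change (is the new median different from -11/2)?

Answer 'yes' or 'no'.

Answer: yes

Derivation:
Old median = -11/2
Insert x = 18
New median = -5
Changed? yes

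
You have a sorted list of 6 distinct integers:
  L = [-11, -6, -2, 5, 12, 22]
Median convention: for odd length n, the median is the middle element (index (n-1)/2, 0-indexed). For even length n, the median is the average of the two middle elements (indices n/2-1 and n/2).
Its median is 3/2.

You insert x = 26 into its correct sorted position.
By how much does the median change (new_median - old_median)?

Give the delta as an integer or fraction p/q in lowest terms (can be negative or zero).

Old median = 3/2
After inserting x = 26: new sorted = [-11, -6, -2, 5, 12, 22, 26]
New median = 5
Delta = 5 - 3/2 = 7/2

Answer: 7/2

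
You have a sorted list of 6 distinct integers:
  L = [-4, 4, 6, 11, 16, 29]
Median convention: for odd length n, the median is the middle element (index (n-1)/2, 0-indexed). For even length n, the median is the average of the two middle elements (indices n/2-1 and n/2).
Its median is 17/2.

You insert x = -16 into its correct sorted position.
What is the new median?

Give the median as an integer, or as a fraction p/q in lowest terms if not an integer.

Old list (sorted, length 6): [-4, 4, 6, 11, 16, 29]
Old median = 17/2
Insert x = -16
Old length even (6). Middle pair: indices 2,3 = 6,11.
New length odd (7). New median = single middle element.
x = -16: 0 elements are < x, 6 elements are > x.
New sorted list: [-16, -4, 4, 6, 11, 16, 29]
New median = 6

Answer: 6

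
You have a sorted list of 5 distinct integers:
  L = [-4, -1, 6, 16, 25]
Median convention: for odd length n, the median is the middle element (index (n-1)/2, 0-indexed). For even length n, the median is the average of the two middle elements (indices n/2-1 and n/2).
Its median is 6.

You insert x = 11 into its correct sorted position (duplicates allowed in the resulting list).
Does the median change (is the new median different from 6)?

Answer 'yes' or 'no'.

Answer: yes

Derivation:
Old median = 6
Insert x = 11
New median = 17/2
Changed? yes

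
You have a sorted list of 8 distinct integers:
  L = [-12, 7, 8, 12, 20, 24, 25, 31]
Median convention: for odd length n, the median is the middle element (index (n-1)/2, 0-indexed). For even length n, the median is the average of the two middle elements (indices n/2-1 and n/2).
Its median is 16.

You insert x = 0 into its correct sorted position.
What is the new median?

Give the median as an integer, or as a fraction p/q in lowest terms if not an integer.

Old list (sorted, length 8): [-12, 7, 8, 12, 20, 24, 25, 31]
Old median = 16
Insert x = 0
Old length even (8). Middle pair: indices 3,4 = 12,20.
New length odd (9). New median = single middle element.
x = 0: 1 elements are < x, 7 elements are > x.
New sorted list: [-12, 0, 7, 8, 12, 20, 24, 25, 31]
New median = 12

Answer: 12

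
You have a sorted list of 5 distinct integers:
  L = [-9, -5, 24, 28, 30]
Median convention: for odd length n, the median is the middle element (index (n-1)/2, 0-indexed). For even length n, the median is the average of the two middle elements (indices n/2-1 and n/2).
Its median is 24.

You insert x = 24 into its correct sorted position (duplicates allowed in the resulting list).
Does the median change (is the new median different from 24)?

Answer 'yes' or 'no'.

Answer: no

Derivation:
Old median = 24
Insert x = 24
New median = 24
Changed? no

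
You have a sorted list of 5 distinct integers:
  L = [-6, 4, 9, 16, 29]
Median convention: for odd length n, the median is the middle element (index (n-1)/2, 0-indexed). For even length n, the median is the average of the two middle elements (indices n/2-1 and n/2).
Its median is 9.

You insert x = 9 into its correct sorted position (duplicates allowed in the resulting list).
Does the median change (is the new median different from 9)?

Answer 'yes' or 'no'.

Old median = 9
Insert x = 9
New median = 9
Changed? no

Answer: no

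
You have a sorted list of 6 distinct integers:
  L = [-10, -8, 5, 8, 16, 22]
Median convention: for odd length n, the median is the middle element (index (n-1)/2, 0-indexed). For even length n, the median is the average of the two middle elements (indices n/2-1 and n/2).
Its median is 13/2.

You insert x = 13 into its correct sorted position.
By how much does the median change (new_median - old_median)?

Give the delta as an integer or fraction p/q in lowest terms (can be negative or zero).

Answer: 3/2

Derivation:
Old median = 13/2
After inserting x = 13: new sorted = [-10, -8, 5, 8, 13, 16, 22]
New median = 8
Delta = 8 - 13/2 = 3/2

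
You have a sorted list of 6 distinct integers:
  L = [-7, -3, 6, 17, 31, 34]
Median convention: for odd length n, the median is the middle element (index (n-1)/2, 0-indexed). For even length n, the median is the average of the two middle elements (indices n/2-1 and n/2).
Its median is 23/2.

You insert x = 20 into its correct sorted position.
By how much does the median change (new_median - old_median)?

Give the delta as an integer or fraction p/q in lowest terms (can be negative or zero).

Old median = 23/2
After inserting x = 20: new sorted = [-7, -3, 6, 17, 20, 31, 34]
New median = 17
Delta = 17 - 23/2 = 11/2

Answer: 11/2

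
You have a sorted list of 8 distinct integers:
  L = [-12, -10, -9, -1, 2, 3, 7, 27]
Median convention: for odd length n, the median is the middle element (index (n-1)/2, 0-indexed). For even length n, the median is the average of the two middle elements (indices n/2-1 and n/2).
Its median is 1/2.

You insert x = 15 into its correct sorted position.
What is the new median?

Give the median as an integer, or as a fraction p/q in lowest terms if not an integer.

Old list (sorted, length 8): [-12, -10, -9, -1, 2, 3, 7, 27]
Old median = 1/2
Insert x = 15
Old length even (8). Middle pair: indices 3,4 = -1,2.
New length odd (9). New median = single middle element.
x = 15: 7 elements are < x, 1 elements are > x.
New sorted list: [-12, -10, -9, -1, 2, 3, 7, 15, 27]
New median = 2

Answer: 2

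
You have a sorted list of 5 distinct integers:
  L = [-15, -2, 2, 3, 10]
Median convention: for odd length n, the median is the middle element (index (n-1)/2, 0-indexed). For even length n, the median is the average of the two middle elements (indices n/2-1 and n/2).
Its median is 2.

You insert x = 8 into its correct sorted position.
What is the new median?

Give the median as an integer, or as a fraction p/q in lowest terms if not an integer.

Old list (sorted, length 5): [-15, -2, 2, 3, 10]
Old median = 2
Insert x = 8
Old length odd (5). Middle was index 2 = 2.
New length even (6). New median = avg of two middle elements.
x = 8: 4 elements are < x, 1 elements are > x.
New sorted list: [-15, -2, 2, 3, 8, 10]
New median = 5/2

Answer: 5/2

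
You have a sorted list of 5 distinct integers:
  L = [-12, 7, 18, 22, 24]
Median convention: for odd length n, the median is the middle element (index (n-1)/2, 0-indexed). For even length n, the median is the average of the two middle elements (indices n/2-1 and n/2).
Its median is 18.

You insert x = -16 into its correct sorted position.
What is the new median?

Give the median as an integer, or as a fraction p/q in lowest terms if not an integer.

Old list (sorted, length 5): [-12, 7, 18, 22, 24]
Old median = 18
Insert x = -16
Old length odd (5). Middle was index 2 = 18.
New length even (6). New median = avg of two middle elements.
x = -16: 0 elements are < x, 5 elements are > x.
New sorted list: [-16, -12, 7, 18, 22, 24]
New median = 25/2

Answer: 25/2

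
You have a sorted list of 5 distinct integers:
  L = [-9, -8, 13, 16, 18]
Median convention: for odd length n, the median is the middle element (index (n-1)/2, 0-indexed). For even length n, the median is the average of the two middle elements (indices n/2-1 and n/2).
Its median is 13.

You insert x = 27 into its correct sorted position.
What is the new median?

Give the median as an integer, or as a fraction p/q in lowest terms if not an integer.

Answer: 29/2

Derivation:
Old list (sorted, length 5): [-9, -8, 13, 16, 18]
Old median = 13
Insert x = 27
Old length odd (5). Middle was index 2 = 13.
New length even (6). New median = avg of two middle elements.
x = 27: 5 elements are < x, 0 elements are > x.
New sorted list: [-9, -8, 13, 16, 18, 27]
New median = 29/2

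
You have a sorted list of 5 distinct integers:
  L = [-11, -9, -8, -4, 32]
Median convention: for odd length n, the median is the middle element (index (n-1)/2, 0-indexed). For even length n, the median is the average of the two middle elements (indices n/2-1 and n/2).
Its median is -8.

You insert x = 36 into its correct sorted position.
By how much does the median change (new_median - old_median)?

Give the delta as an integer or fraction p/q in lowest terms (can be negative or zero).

Answer: 2

Derivation:
Old median = -8
After inserting x = 36: new sorted = [-11, -9, -8, -4, 32, 36]
New median = -6
Delta = -6 - -8 = 2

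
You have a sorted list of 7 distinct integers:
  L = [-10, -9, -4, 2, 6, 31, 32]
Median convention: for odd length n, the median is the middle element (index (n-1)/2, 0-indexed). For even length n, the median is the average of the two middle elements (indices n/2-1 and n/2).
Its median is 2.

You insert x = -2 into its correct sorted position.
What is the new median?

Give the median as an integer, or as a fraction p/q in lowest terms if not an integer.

Old list (sorted, length 7): [-10, -9, -4, 2, 6, 31, 32]
Old median = 2
Insert x = -2
Old length odd (7). Middle was index 3 = 2.
New length even (8). New median = avg of two middle elements.
x = -2: 3 elements are < x, 4 elements are > x.
New sorted list: [-10, -9, -4, -2, 2, 6, 31, 32]
New median = 0

Answer: 0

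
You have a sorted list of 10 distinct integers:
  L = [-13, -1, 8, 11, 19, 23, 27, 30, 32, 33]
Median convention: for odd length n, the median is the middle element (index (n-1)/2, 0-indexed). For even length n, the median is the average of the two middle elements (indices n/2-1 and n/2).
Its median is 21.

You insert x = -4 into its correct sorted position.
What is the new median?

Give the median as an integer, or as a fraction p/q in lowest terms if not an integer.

Answer: 19

Derivation:
Old list (sorted, length 10): [-13, -1, 8, 11, 19, 23, 27, 30, 32, 33]
Old median = 21
Insert x = -4
Old length even (10). Middle pair: indices 4,5 = 19,23.
New length odd (11). New median = single middle element.
x = -4: 1 elements are < x, 9 elements are > x.
New sorted list: [-13, -4, -1, 8, 11, 19, 23, 27, 30, 32, 33]
New median = 19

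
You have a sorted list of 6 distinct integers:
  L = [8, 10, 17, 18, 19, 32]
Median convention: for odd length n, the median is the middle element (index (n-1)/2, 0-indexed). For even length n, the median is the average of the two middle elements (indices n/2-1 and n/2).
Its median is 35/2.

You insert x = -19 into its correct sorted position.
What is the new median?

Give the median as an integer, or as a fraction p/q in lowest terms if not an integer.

Old list (sorted, length 6): [8, 10, 17, 18, 19, 32]
Old median = 35/2
Insert x = -19
Old length even (6). Middle pair: indices 2,3 = 17,18.
New length odd (7). New median = single middle element.
x = -19: 0 elements are < x, 6 elements are > x.
New sorted list: [-19, 8, 10, 17, 18, 19, 32]
New median = 17

Answer: 17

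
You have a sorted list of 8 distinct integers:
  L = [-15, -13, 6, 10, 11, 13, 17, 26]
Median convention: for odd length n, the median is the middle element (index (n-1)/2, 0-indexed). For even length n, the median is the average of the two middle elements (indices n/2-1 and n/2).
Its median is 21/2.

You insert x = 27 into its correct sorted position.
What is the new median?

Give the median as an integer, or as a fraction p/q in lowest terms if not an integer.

Old list (sorted, length 8): [-15, -13, 6, 10, 11, 13, 17, 26]
Old median = 21/2
Insert x = 27
Old length even (8). Middle pair: indices 3,4 = 10,11.
New length odd (9). New median = single middle element.
x = 27: 8 elements are < x, 0 elements are > x.
New sorted list: [-15, -13, 6, 10, 11, 13, 17, 26, 27]
New median = 11

Answer: 11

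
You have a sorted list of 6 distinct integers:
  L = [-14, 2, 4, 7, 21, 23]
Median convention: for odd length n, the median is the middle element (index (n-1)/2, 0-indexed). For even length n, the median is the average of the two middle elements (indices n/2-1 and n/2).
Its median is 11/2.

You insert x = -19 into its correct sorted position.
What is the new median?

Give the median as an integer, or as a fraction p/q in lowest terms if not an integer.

Answer: 4

Derivation:
Old list (sorted, length 6): [-14, 2, 4, 7, 21, 23]
Old median = 11/2
Insert x = -19
Old length even (6). Middle pair: indices 2,3 = 4,7.
New length odd (7). New median = single middle element.
x = -19: 0 elements are < x, 6 elements are > x.
New sorted list: [-19, -14, 2, 4, 7, 21, 23]
New median = 4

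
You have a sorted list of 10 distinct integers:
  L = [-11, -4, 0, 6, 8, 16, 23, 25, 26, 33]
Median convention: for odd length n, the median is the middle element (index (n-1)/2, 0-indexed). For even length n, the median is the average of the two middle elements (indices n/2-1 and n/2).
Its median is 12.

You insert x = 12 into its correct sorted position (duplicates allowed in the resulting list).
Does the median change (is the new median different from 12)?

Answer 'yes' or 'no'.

Old median = 12
Insert x = 12
New median = 12
Changed? no

Answer: no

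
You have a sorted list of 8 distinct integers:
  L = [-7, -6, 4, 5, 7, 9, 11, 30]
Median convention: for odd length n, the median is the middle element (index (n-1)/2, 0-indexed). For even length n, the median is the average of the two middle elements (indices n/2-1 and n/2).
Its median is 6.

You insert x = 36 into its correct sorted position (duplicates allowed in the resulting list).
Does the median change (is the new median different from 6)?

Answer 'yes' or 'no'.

Answer: yes

Derivation:
Old median = 6
Insert x = 36
New median = 7
Changed? yes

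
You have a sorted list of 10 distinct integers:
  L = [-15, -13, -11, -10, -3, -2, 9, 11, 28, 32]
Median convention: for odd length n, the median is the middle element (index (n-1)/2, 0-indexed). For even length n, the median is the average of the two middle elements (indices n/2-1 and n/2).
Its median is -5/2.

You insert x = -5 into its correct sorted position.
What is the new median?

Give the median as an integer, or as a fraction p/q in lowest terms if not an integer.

Old list (sorted, length 10): [-15, -13, -11, -10, -3, -2, 9, 11, 28, 32]
Old median = -5/2
Insert x = -5
Old length even (10). Middle pair: indices 4,5 = -3,-2.
New length odd (11). New median = single middle element.
x = -5: 4 elements are < x, 6 elements are > x.
New sorted list: [-15, -13, -11, -10, -5, -3, -2, 9, 11, 28, 32]
New median = -3

Answer: -3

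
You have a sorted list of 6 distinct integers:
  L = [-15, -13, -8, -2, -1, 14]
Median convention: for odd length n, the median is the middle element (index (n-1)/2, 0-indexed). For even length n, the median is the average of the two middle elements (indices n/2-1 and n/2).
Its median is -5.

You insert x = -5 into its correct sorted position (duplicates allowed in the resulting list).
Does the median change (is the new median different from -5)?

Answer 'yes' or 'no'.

Old median = -5
Insert x = -5
New median = -5
Changed? no

Answer: no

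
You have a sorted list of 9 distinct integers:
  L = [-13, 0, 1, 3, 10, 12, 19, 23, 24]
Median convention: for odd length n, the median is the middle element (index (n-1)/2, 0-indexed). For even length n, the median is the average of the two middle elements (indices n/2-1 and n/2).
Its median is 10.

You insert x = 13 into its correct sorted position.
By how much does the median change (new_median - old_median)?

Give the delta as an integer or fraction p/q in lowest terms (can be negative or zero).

Old median = 10
After inserting x = 13: new sorted = [-13, 0, 1, 3, 10, 12, 13, 19, 23, 24]
New median = 11
Delta = 11 - 10 = 1

Answer: 1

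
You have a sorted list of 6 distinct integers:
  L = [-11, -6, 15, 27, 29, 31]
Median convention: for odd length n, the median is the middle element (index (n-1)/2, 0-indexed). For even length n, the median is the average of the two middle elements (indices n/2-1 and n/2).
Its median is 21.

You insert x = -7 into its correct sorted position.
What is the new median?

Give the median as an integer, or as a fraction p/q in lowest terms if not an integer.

Old list (sorted, length 6): [-11, -6, 15, 27, 29, 31]
Old median = 21
Insert x = -7
Old length even (6). Middle pair: indices 2,3 = 15,27.
New length odd (7). New median = single middle element.
x = -7: 1 elements are < x, 5 elements are > x.
New sorted list: [-11, -7, -6, 15, 27, 29, 31]
New median = 15

Answer: 15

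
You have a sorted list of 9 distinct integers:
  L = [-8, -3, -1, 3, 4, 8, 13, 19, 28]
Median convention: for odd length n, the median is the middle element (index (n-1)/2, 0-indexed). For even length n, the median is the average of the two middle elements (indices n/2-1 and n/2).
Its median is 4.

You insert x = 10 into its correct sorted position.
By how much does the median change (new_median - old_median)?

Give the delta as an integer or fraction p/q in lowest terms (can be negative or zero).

Answer: 2

Derivation:
Old median = 4
After inserting x = 10: new sorted = [-8, -3, -1, 3, 4, 8, 10, 13, 19, 28]
New median = 6
Delta = 6 - 4 = 2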